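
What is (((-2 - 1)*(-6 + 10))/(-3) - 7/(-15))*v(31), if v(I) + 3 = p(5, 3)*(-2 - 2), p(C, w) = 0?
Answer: -67/5 ≈ -13.400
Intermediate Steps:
v(I) = -3 (v(I) = -3 + 0*(-2 - 2) = -3 + 0*(-4) = -3 + 0 = -3)
(((-2 - 1)*(-6 + 10))/(-3) - 7/(-15))*v(31) = (((-2 - 1)*(-6 + 10))/(-3) - 7/(-15))*(-3) = (-3*4*(-⅓) - 7*(-1/15))*(-3) = (-12*(-⅓) + 7/15)*(-3) = (4 + 7/15)*(-3) = (67/15)*(-3) = -67/5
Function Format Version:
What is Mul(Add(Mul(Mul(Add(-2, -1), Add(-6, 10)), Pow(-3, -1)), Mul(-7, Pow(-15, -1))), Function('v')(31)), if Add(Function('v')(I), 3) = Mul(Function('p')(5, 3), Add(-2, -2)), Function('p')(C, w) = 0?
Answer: Rational(-67, 5) ≈ -13.400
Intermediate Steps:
Function('v')(I) = -3 (Function('v')(I) = Add(-3, Mul(0, Add(-2, -2))) = Add(-3, Mul(0, -4)) = Add(-3, 0) = -3)
Mul(Add(Mul(Mul(Add(-2, -1), Add(-6, 10)), Pow(-3, -1)), Mul(-7, Pow(-15, -1))), Function('v')(31)) = Mul(Add(Mul(Mul(Add(-2, -1), Add(-6, 10)), Pow(-3, -1)), Mul(-7, Pow(-15, -1))), -3) = Mul(Add(Mul(Mul(-3, 4), Rational(-1, 3)), Mul(-7, Rational(-1, 15))), -3) = Mul(Add(Mul(-12, Rational(-1, 3)), Rational(7, 15)), -3) = Mul(Add(4, Rational(7, 15)), -3) = Mul(Rational(67, 15), -3) = Rational(-67, 5)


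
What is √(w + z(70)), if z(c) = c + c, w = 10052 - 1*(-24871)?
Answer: √35063 ≈ 187.25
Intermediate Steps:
w = 34923 (w = 10052 + 24871 = 34923)
z(c) = 2*c
√(w + z(70)) = √(34923 + 2*70) = √(34923 + 140) = √35063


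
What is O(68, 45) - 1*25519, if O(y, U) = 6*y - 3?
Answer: -25114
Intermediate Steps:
O(y, U) = -3 + 6*y
O(68, 45) - 1*25519 = (-3 + 6*68) - 1*25519 = (-3 + 408) - 25519 = 405 - 25519 = -25114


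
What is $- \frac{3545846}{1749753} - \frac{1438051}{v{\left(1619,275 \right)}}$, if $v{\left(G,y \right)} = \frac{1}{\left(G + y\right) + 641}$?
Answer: $- \frac{6378653323852451}{1749753} \approx -3.6455 \cdot 10^{9}$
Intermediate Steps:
$v{\left(G,y \right)} = \frac{1}{641 + G + y}$
$- \frac{3545846}{1749753} - \frac{1438051}{v{\left(1619,275 \right)}} = - \frac{3545846}{1749753} - \frac{1438051}{\frac{1}{641 + 1619 + 275}} = \left(-3545846\right) \frac{1}{1749753} - \frac{1438051}{\frac{1}{2535}} = - \frac{3545846}{1749753} - 1438051 \frac{1}{\frac{1}{2535}} = - \frac{3545846}{1749753} - 3645459285 = - \frac{6378653323852451}{1749753}$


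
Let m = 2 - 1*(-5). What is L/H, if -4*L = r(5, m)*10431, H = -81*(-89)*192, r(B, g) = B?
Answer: -5795/615168 ≈ -0.0094202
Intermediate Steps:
m = 7 (m = 2 + 5 = 7)
H = 1384128 (H = 7209*192 = 1384128)
L = -52155/4 (L = -5*10431/4 = -¼*52155 = -52155/4 ≈ -13039.)
L/H = -52155/4/1384128 = -52155/4*1/1384128 = -5795/615168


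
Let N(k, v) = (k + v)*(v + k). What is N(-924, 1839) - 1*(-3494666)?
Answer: 4331891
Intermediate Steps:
N(k, v) = (k + v)² (N(k, v) = (k + v)*(k + v) = (k + v)²)
N(-924, 1839) - 1*(-3494666) = (-924 + 1839)² - 1*(-3494666) = 915² + 3494666 = 837225 + 3494666 = 4331891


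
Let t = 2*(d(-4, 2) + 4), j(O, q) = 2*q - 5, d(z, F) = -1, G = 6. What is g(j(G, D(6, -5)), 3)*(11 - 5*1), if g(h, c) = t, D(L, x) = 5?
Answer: 36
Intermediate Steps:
j(O, q) = -5 + 2*q
t = 6 (t = 2*(-1 + 4) = 2*3 = 6)
g(h, c) = 6
g(j(G, D(6, -5)), 3)*(11 - 5*1) = 6*(11 - 5*1) = 6*(11 - 5) = 6*6 = 36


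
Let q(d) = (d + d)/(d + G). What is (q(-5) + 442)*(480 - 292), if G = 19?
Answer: 580732/7 ≈ 82962.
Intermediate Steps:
q(d) = 2*d/(19 + d) (q(d) = (d + d)/(d + 19) = (2*d)/(19 + d) = 2*d/(19 + d))
(q(-5) + 442)*(480 - 292) = (2*(-5)/(19 - 5) + 442)*(480 - 292) = (2*(-5)/14 + 442)*188 = (2*(-5)*(1/14) + 442)*188 = (-5/7 + 442)*188 = (3089/7)*188 = 580732/7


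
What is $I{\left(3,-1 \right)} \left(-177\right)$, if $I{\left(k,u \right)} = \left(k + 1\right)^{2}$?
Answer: $-2832$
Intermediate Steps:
$I{\left(k,u \right)} = \left(1 + k\right)^{2}$
$I{\left(3,-1 \right)} \left(-177\right) = \left(1 + 3\right)^{2} \left(-177\right) = 4^{2} \left(-177\right) = 16 \left(-177\right) = -2832$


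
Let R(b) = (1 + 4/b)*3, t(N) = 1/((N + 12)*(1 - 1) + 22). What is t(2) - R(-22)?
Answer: -53/22 ≈ -2.4091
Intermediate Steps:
t(N) = 1/22 (t(N) = 1/((12 + N)*0 + 22) = 1/(0 + 22) = 1/22)
R(b) = 3 + 12/b
t(2) - R(-22) = 1/22 - (3 + 12/(-22)) = 1/22 - (3 + 12*(-1/22)) = 1/22 - (3 - 6/11) = 1/22 - 1*27/11 = 1/22 - 27/11 = -53/22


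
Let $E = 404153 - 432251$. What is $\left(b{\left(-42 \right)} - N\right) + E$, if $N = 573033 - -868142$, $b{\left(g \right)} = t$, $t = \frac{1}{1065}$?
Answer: $- \frac{1564775744}{1065} \approx -1.4693 \cdot 10^{6}$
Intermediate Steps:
$t = \frac{1}{1065} \approx 0.00093897$
$b{\left(g \right)} = \frac{1}{1065}$
$N = 1441175$ ($N = 573033 + 868142 = 1441175$)
$E = -28098$
$\left(b{\left(-42 \right)} - N\right) + E = \left(\frac{1}{1065} - 1441175\right) - 28098 = - \frac{1534851374}{1065} - 28098 = - \frac{1564775744}{1065}$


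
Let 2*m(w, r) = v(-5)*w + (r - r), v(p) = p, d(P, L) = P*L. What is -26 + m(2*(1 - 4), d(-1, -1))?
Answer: -11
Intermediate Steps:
d(P, L) = L*P
m(w, r) = -5*w/2 (m(w, r) = (-5*w + (r - r))/2 = (-5*w + 0)/2 = (-5*w)/2 = -5*w/2)
-26 + m(2*(1 - 4), d(-1, -1)) = -26 - 5*(1 - 4) = -26 - 5*(-3) = -26 - 5/2*(-6) = -26 + 15 = -11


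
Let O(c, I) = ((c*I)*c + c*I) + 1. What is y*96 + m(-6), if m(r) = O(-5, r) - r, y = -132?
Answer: -12785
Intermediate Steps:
O(c, I) = 1 + I*c + I*c**2 (O(c, I) = ((I*c)*c + I*c) + 1 = (I*c**2 + I*c) + 1 = (I*c + I*c**2) + 1 = 1 + I*c + I*c**2)
m(r) = 1 + 19*r (m(r) = (1 + r*(-5) + r*(-5)**2) - r = (1 - 5*r + r*25) - r = (1 - 5*r + 25*r) - r = (1 + 20*r) - r = 1 + 19*r)
y*96 + m(-6) = -132*96 + (1 + 19*(-6)) = -12672 + (1 - 114) = -12672 - 113 = -12785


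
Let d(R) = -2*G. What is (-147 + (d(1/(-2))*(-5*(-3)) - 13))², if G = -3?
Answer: 4900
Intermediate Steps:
d(R) = 6 (d(R) = -2*(-3) = 6)
(-147 + (d(1/(-2))*(-5*(-3)) - 13))² = (-147 + (6*(-5*(-3)) - 13))² = (-147 + (6*15 - 13))² = (-147 + (90 - 13))² = (-147 + 77)² = (-70)² = 4900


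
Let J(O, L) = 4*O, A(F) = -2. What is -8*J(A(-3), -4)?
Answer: 64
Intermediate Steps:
-8*J(A(-3), -4) = -32*(-2) = -8*(-8) = 64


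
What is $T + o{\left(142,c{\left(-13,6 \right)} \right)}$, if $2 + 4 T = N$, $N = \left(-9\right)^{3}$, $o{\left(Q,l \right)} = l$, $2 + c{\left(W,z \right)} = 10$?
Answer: $- \frac{699}{4} \approx -174.75$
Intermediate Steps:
$c{\left(W,z \right)} = 8$ ($c{\left(W,z \right)} = -2 + 10 = 8$)
$N = -729$
$T = - \frac{731}{4}$ ($T = - \frac{1}{2} + \frac{1}{4} \left(-729\right) = - \frac{1}{2} - \frac{729}{4} = - \frac{731}{4} \approx -182.75$)
$T + o{\left(142,c{\left(-13,6 \right)} \right)} = - \frac{731}{4} + 8 = - \frac{699}{4}$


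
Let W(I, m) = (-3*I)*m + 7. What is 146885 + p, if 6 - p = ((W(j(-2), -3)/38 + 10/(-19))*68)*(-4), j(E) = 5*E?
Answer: 2776921/19 ≈ 1.4615e+5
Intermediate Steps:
W(I, m) = 7 - 3*I*m (W(I, m) = -3*I*m + 7 = 7 - 3*I*m)
p = -13894/19 (p = 6 - ((7 - 3*5*(-2)*(-3))/38 + 10/(-19))*68*(-4) = 6 - ((7 - 3*(-10)*(-3))*(1/38) + 10*(-1/19))*68*(-4) = 6 - ((7 - 90)*(1/38) - 10/19)*68*(-4) = 6 - (-83*1/38 - 10/19)*68*(-4) = 6 - (-83/38 - 10/19)*68*(-4) = 6 - (-103/38*68)*(-4) = 6 - (-3502)*(-4)/19 = 6 - 1*14008/19 = 6 - 14008/19 = -13894/19 ≈ -731.26)
146885 + p = 146885 - 13894/19 = 2776921/19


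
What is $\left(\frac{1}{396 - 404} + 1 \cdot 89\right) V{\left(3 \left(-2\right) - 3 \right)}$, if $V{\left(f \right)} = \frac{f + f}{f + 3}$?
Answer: $\frac{2133}{8} \approx 266.63$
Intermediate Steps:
$V{\left(f \right)} = \frac{2 f}{3 + f}$
$\left(\frac{1}{396 - 404} + 1 \cdot 89\right) V{\left(3 \left(-2\right) - 3 \right)} = \left(\frac{1}{396 - 404} + 1 \cdot 89\right) \frac{2 \left(3 \left(-2\right) - 3\right)}{3 + \left(3 \left(-2\right) - 3\right)} = \left(\frac{1}{-8} + 89\right) \frac{2 \left(-6 - 3\right)}{3 - 9} = \left(- \frac{1}{8} + 89\right) 2 \left(-9\right) \frac{1}{3 - 9} = \frac{711 \cdot 2 \left(-9\right) \frac{1}{-6}}{8} = \frac{711 \cdot 2 \left(-9\right) \left(- \frac{1}{6}\right)}{8} = \frac{711}{8} \cdot 3 = \frac{2133}{8}$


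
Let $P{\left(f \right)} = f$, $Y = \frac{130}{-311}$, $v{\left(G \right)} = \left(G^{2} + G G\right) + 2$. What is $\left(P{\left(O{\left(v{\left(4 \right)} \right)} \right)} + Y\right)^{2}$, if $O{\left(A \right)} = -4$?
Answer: $\frac{1887876}{96721} \approx 19.519$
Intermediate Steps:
$v{\left(G \right)} = 2 + 2 G^{2}$ ($v{\left(G \right)} = \left(G^{2} + G^{2}\right) + 2 = 2 G^{2} + 2 = 2 + 2 G^{2}$)
$Y = - \frac{130}{311}$ ($Y = 130 \left(- \frac{1}{311}\right) = - \frac{130}{311} \approx -0.41801$)
$\left(P{\left(O{\left(v{\left(4 \right)} \right)} \right)} + Y\right)^{2} = \left(-4 - \frac{130}{311}\right)^{2} = \left(- \frac{1374}{311}\right)^{2} = \frac{1887876}{96721}$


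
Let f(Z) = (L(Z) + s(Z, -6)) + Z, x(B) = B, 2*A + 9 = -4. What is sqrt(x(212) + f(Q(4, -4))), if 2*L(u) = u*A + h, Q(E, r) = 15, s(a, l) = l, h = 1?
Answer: sqrt(691)/2 ≈ 13.143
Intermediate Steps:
A = -13/2 (A = -9/2 + (1/2)*(-4) = -9/2 - 2 = -13/2 ≈ -6.5000)
L(u) = 1/2 - 13*u/4 (L(u) = (u*(-13/2) + 1)/2 = (-13*u/2 + 1)/2 = (1 - 13*u/2)/2 = 1/2 - 13*u/4)
f(Z) = -11/2 - 9*Z/4 (f(Z) = ((1/2 - 13*Z/4) - 6) + Z = (-11/2 - 13*Z/4) + Z = -11/2 - 9*Z/4)
sqrt(x(212) + f(Q(4, -4))) = sqrt(212 + (-11/2 - 9/4*15)) = sqrt(212 + (-11/2 - 135/4)) = sqrt(212 - 157/4) = sqrt(691/4) = sqrt(691)/2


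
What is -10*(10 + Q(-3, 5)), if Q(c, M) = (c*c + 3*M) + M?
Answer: -390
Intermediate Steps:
Q(c, M) = c**2 + 4*M (Q(c, M) = (c**2 + 3*M) + M = c**2 + 4*M)
-10*(10 + Q(-3, 5)) = -10*(10 + ((-3)**2 + 4*5)) = -10*(10 + (9 + 20)) = -10*(10 + 29) = -10*39 = -390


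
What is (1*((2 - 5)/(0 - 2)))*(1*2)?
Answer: 3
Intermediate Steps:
(1*((2 - 5)/(0 - 2)))*(1*2) = (1*(-3/(-2)))*2 = (1*(-3*(-½)))*2 = (1*(3/2))*2 = (3/2)*2 = 3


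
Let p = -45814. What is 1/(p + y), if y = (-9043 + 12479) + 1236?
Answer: -1/41142 ≈ -2.4306e-5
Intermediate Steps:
y = 4672 (y = 3436 + 1236 = 4672)
1/(p + y) = 1/(-45814 + 4672) = 1/(-41142) = -1/41142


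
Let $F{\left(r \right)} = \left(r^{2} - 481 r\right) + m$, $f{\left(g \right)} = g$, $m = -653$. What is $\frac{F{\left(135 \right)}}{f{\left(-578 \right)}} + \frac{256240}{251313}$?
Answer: $\frac{12051044339}{145258914} \approx 82.963$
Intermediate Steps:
$F{\left(r \right)} = -653 + r^{2} - 481 r$ ($F{\left(r \right)} = \left(r^{2} - 481 r\right) - 653 = -653 + r^{2} - 481 r$)
$\frac{F{\left(135 \right)}}{f{\left(-578 \right)}} + \frac{256240}{251313} = \frac{-653 + 135^{2} - 64935}{-578} + \frac{256240}{251313} = \left(-653 + 18225 - 64935\right) \left(- \frac{1}{578}\right) + 256240 \cdot \frac{1}{251313} = \left(-47363\right) \left(- \frac{1}{578}\right) + \frac{256240}{251313} = \frac{47363}{578} + \frac{256240}{251313} = \frac{12051044339}{145258914}$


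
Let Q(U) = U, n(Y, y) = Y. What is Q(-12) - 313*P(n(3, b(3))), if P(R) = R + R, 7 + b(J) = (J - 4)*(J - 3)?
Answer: -1890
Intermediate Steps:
b(J) = -7 + (-4 + J)*(-3 + J) (b(J) = -7 + (J - 4)*(J - 3) = -7 + (-4 + J)*(-3 + J))
P(R) = 2*R
Q(-12) - 313*P(n(3, b(3))) = -12 - 626*3 = -12 - 313*6 = -12 - 1878 = -1890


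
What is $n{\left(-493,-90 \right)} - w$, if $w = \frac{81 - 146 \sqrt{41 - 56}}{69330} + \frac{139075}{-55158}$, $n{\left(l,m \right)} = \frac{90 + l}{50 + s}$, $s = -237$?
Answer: $\frac{278612127787}{59592289515} + \frac{73 i \sqrt{15}}{34665} \approx 4.6753 + 0.008156 i$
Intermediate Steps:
$n{\left(l,m \right)} = - \frac{90}{187} - \frac{l}{187}$ ($n{\left(l,m \right)} = \frac{90 + l}{50 - 237} = \frac{90 + l}{-187} = \left(90 + l\right) \left(- \frac{1}{187}\right) = - \frac{90}{187} - \frac{l}{187}$)
$w = - \frac{803133496}{318675345} - \frac{73 i \sqrt{15}}{34665}$ ($w = \left(81 - 146 \sqrt{-15}\right) \frac{1}{69330} + 139075 \left(- \frac{1}{55158}\right) = \left(81 - 146 i \sqrt{15}\right) \frac{1}{69330} - \frac{139075}{55158} = \left(\frac{27}{23110} - \frac{73 i \sqrt{15}}{34665}\right) - \frac{139075}{55158} = - \frac{803133496}{318675345} - \frac{73 i \sqrt{15}}{34665} \approx -2.5202 - 0.008156 i$)
$n{\left(-493,-90 \right)} - w = \left(- \frac{90}{187} - - \frac{29}{11}\right) - \left(- \frac{803133496}{318675345} - \frac{73 i \sqrt{15}}{34665}\right) = \left(- \frac{90}{187} + \frac{29}{11}\right) + \left(\frac{803133496}{318675345} + \frac{73 i \sqrt{15}}{34665}\right) = \frac{403}{187} + \left(\frac{803133496}{318675345} + \frac{73 i \sqrt{15}}{34665}\right) = \frac{278612127787}{59592289515} + \frac{73 i \sqrt{15}}{34665}$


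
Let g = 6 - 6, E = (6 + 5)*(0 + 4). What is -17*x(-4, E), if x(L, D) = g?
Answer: 0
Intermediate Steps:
E = 44 (E = 11*4 = 44)
g = 0
x(L, D) = 0
-17*x(-4, E) = -17*0 = 0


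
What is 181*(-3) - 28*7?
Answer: -739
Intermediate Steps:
181*(-3) - 28*7 = -543 - 196 = -739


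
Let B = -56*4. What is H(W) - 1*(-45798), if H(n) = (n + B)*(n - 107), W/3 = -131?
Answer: 354298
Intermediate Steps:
W = -393 (W = 3*(-131) = -393)
B = -224
H(n) = (-224 + n)*(-107 + n) (H(n) = (n - 224)*(n - 107) = (-224 + n)*(-107 + n))
H(W) - 1*(-45798) = (23968 + (-393)² - 331*(-393)) - 1*(-45798) = (23968 + 154449 + 130083) + 45798 = 308500 + 45798 = 354298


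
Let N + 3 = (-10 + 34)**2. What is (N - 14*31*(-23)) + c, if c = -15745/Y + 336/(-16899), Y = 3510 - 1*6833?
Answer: 197661654154/18718459 ≈ 10560.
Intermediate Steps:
Y = -3323 (Y = 3510 - 6833 = -3323)
c = 88319409/18718459 (c = -15745/(-3323) + 336/(-16899) = -15745*(-1/3323) + 336*(-1/16899) = 15745/3323 - 112/5633 = 88319409/18718459 ≈ 4.7183)
N = 573 (N = -3 + (-10 + 34)**2 = -3 + 24**2 = -3 + 576 = 573)
(N - 14*31*(-23)) + c = (573 - 14*31*(-23)) + 88319409/18718459 = (573 - 434*(-23)) + 88319409/18718459 = (573 + 9982) + 88319409/18718459 = 10555 + 88319409/18718459 = 197661654154/18718459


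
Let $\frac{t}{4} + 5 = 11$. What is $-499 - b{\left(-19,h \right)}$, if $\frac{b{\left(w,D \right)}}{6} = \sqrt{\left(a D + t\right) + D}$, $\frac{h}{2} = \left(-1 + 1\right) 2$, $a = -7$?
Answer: $-499 - 12 \sqrt{6} \approx -528.39$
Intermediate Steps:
$t = 24$ ($t = -20 + 4 \cdot 11 = -20 + 44 = 24$)
$h = 0$ ($h = 2 \left(-1 + 1\right) 2 = 2 \cdot 0 \cdot 2 = 2 \cdot 0 = 0$)
$b{\left(w,D \right)} = 6 \sqrt{24 - 6 D}$ ($b{\left(w,D \right)} = 6 \sqrt{\left(- 7 D + 24\right) + D} = 6 \sqrt{\left(24 - 7 D\right) + D} = 6 \sqrt{24 - 6 D}$)
$-499 - b{\left(-19,h \right)} = -499 - 6 \sqrt{24 - 0} = -499 - 6 \sqrt{24 + 0} = -499 - 6 \sqrt{24} = -499 - 6 \cdot 2 \sqrt{6} = -499 - 12 \sqrt{6}$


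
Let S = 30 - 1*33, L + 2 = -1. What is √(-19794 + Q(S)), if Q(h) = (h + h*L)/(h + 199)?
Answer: I*√3879618/14 ≈ 140.69*I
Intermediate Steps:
L = -3 (L = -2 - 1 = -3)
S = -3 (S = 30 - 33 = -3)
Q(h) = -2*h/(199 + h) (Q(h) = (h + h*(-3))/(h + 199) = (h - 3*h)/(199 + h) = (-2*h)/(199 + h) = -2*h/(199 + h))
√(-19794 + Q(S)) = √(-19794 - 2*(-3)/(199 - 3)) = √(-19794 - 2*(-3)/196) = √(-19794 - 2*(-3)*1/196) = √(-19794 + 3/98) = √(-1939809/98) = I*√3879618/14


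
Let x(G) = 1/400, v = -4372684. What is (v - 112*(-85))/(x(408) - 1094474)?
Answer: 134251200/33676123 ≈ 3.9865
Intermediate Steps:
x(G) = 1/400
(v - 112*(-85))/(x(408) - 1094474) = (-4372684 - 112*(-85))/(1/400 - 1094474) = (-4372684 + 9520)/(-437789599/400) = -4363164*(-400/437789599) = 134251200/33676123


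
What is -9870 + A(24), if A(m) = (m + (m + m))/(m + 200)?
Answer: -276351/28 ≈ -9869.7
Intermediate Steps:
A(m) = 3*m/(200 + m) (A(m) = (m + 2*m)/(200 + m) = (3*m)/(200 + m) = 3*m/(200 + m))
-9870 + A(24) = -9870 + 3*24/(200 + 24) = -9870 + 3*24/224 = -9870 + 3*24*(1/224) = -9870 + 9/28 = -276351/28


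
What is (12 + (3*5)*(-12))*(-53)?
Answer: 8904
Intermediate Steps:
(12 + (3*5)*(-12))*(-53) = (12 + 15*(-12))*(-53) = (12 - 180)*(-53) = -168*(-53) = 8904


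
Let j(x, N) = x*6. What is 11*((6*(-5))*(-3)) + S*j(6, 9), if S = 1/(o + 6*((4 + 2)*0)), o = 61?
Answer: 60426/61 ≈ 990.59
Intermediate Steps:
j(x, N) = 6*x
S = 1/61 (S = 1/(61 + 6*((4 + 2)*0)) = 1/(61 + 6*(6*0)) = 1/(61 + 6*0) = 1/(61 + 0) = 1/61 ≈ 0.016393)
11*((6*(-5))*(-3)) + S*j(6, 9) = 11*((6*(-5))*(-3)) + (6*6)/61 = 11*(-30*(-3)) + (1/61)*36 = 11*90 + 36/61 = 990 + 36/61 = 60426/61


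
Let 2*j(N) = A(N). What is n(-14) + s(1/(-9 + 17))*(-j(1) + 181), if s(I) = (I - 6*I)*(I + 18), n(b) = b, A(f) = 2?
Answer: -32849/16 ≈ -2053.1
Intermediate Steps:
j(N) = 1 (j(N) = (1/2)*2 = 1)
s(I) = -5*I*(18 + I) (s(I) = (-5*I)*(18 + I) = -5*I*(18 + I))
n(-14) + s(1/(-9 + 17))*(-j(1) + 181) = -14 + (-5*(18 + 1/(-9 + 17))/(-9 + 17))*(-1*1 + 181) = -14 + (-5*(18 + 1/8)/8)*(-1 + 181) = -14 - 5*1/8*(18 + 1/8)*180 = -14 - 5*1/8*145/8*180 = -14 - 725/64*180 = -14 - 32625/16 = -32849/16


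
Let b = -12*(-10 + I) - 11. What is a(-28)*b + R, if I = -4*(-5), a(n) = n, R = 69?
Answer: 3737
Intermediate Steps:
I = 20
b = -131 (b = -12*(-10 + 20) - 11 = -12*10 - 11 = -120 - 11 = -131)
a(-28)*b + R = -28*(-131) + 69 = 3668 + 69 = 3737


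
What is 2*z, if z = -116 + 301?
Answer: 370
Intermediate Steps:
z = 185
2*z = 2*185 = 370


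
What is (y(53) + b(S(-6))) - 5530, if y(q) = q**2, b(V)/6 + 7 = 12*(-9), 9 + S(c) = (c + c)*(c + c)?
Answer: -3411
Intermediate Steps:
S(c) = -9 + 4*c**2 (S(c) = -9 + (c + c)*(c + c) = -9 + (2*c)*(2*c) = -9 + 4*c**2)
b(V) = -690 (b(V) = -42 + 6*(12*(-9)) = -42 + 6*(-108) = -42 - 648 = -690)
(y(53) + b(S(-6))) - 5530 = (53**2 - 690) - 5530 = (2809 - 690) - 5530 = 2119 - 5530 = -3411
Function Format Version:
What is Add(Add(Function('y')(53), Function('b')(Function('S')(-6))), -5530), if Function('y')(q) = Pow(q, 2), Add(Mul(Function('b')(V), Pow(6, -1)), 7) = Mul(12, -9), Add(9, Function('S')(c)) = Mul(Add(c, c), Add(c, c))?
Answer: -3411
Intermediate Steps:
Function('S')(c) = Add(-9, Mul(4, Pow(c, 2))) (Function('S')(c) = Add(-9, Mul(Add(c, c), Add(c, c))) = Add(-9, Mul(Mul(2, c), Mul(2, c))) = Add(-9, Mul(4, Pow(c, 2))))
Function('b')(V) = -690 (Function('b')(V) = Add(-42, Mul(6, Mul(12, -9))) = Add(-42, Mul(6, -108)) = Add(-42, -648) = -690)
Add(Add(Function('y')(53), Function('b')(Function('S')(-6))), -5530) = Add(Add(Pow(53, 2), -690), -5530) = Add(Add(2809, -690), -5530) = Add(2119, -5530) = -3411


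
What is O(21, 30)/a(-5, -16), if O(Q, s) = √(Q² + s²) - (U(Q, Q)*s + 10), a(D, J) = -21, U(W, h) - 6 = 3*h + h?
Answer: 2710/21 - √149/7 ≈ 127.30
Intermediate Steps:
U(W, h) = 6 + 4*h (U(W, h) = 6 + (3*h + h) = 6 + 4*h)
O(Q, s) = -10 + √(Q² + s²) - s*(6 + 4*Q) (O(Q, s) = √(Q² + s²) - ((6 + 4*Q)*s + 10) = √(Q² + s²) - (s*(6 + 4*Q) + 10) = √(Q² + s²) - (10 + s*(6 + 4*Q)) = √(Q² + s²) + (-10 - s*(6 + 4*Q)) = -10 + √(Q² + s²) - s*(6 + 4*Q))
O(21, 30)/a(-5, -16) = (-10 + √(21² + 30²) - 2*30*(3 + 2*21))/(-21) = (-10 + √(441 + 900) - 2*30*(3 + 42))*(-1/21) = (-10 + √1341 - 2*30*45)*(-1/21) = (-10 + 3*√149 - 2700)*(-1/21) = (-2710 + 3*√149)*(-1/21) = 2710/21 - √149/7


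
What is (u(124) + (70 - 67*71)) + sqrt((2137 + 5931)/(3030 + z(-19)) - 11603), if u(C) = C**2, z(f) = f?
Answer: 10689 + I*sqrt(105169909215)/3011 ≈ 10689.0 + 107.7*I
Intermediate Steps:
(u(124) + (70 - 67*71)) + sqrt((2137 + 5931)/(3030 + z(-19)) - 11603) = (124**2 + (70 - 67*71)) + sqrt((2137 + 5931)/(3030 - 19) - 11603) = (15376 + (70 - 4757)) + sqrt(8068/3011 - 11603) = (15376 - 4687) + sqrt(8068*(1/3011) - 11603) = 10689 + sqrt(8068/3011 - 11603) = 10689 + sqrt(-34928565/3011) = 10689 + I*sqrt(105169909215)/3011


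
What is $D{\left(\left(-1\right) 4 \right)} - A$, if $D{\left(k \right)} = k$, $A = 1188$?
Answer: $-1192$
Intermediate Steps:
$D{\left(\left(-1\right) 4 \right)} - A = \left(-1\right) 4 - 1188 = -4 - 1188 = -1192$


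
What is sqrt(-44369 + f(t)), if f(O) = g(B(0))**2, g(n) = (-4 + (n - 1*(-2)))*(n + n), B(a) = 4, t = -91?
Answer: I*sqrt(44113) ≈ 210.03*I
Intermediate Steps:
g(n) = 2*n*(-2 + n) (g(n) = (-4 + (n + 2))*(2*n) = (-4 + (2 + n))*(2*n) = (-2 + n)*(2*n) = 2*n*(-2 + n))
f(O) = 256 (f(O) = (2*4*(-2 + 4))**2 = (2*4*2)**2 = 16**2 = 256)
sqrt(-44369 + f(t)) = sqrt(-44369 + 256) = sqrt(-44113) = I*sqrt(44113)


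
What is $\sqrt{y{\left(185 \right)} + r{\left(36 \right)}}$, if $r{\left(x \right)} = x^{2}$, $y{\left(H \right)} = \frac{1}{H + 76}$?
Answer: $\frac{19 \sqrt{27173}}{87} \approx 36.0$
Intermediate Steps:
$y{\left(H \right)} = \frac{1}{76 + H}$
$\sqrt{y{\left(185 \right)} + r{\left(36 \right)}} = \sqrt{\frac{1}{76 + 185} + 36^{2}} = \sqrt{\frac{1}{261} + 1296} = \sqrt{\frac{338257}{261}} = \frac{19 \sqrt{27173}}{87}$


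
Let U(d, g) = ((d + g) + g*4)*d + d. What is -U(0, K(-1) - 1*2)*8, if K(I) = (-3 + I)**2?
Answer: 0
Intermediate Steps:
U(d, g) = d + d*(d + 5*g) (U(d, g) = ((d + g) + 4*g)*d + d = (d + 5*g)*d + d = d*(d + 5*g) + d = d + d*(d + 5*g))
-U(0, K(-1) - 1*2)*8 = -0*(1 + 0 + 5*((-3 - 1)**2 - 1*2))*8 = -0*(1 + 0 + 5*((-4)**2 - 2))*8 = -0*(1 + 0 + 5*(16 - 2))*8 = -0*(1 + 0 + 5*14)*8 = -0*(1 + 0 + 70)*8 = -0*71*8 = -1*0*8 = 0*8 = 0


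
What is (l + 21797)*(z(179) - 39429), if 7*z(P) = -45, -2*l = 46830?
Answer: 446645664/7 ≈ 6.3807e+7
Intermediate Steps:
l = -23415 (l = -1/2*46830 = -23415)
z(P) = -45/7 (z(P) = (1/7)*(-45) = -45/7)
(l + 21797)*(z(179) - 39429) = (-23415 + 21797)*(-45/7 - 39429) = -1618*(-276048/7) = 446645664/7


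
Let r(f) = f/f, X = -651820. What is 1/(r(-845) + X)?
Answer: -1/651819 ≈ -1.5342e-6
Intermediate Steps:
r(f) = 1
1/(r(-845) + X) = 1/(1 - 651820) = 1/(-651819) = -1/651819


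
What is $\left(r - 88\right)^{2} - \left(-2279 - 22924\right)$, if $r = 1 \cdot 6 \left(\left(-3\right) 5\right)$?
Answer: $56887$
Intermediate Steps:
$r = -90$ ($r = 6 \left(-15\right) = -90$)
$\left(r - 88\right)^{2} - \left(-2279 - 22924\right) = \left(-90 - 88\right)^{2} - \left(-2279 - 22924\right) = \left(-178\right)^{2} - -25203 = 31684 + 25203 = 56887$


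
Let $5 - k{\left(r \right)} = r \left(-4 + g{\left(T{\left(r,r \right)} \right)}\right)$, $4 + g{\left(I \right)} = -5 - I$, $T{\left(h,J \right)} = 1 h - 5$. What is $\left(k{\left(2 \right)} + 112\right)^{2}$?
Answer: $18769$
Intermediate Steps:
$T{\left(h,J \right)} = -5 + h$ ($T{\left(h,J \right)} = h - 5 = -5 + h$)
$g{\left(I \right)} = -9 - I$ ($g{\left(I \right)} = -4 - \left(5 + I\right) = -9 - I$)
$k{\left(r \right)} = 5 - r \left(-8 - r\right)$ ($k{\left(r \right)} = 5 - r \left(-4 - \left(4 + r\right)\right) = 5 - r \left(-8 - r\right)$)
$\left(k{\left(2 \right)} + 112\right)^{2} = \left(\left(5 + 2^{2} + 8 \cdot 2\right) + 112\right)^{2} = \left(\left(5 + 4 + 16\right) + 112\right)^{2} = \left(25 + 112\right)^{2} = 137^{2} = 18769$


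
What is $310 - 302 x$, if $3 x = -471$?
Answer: $47724$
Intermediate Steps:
$x = -157$ ($x = \frac{1}{3} \left(-471\right) = -157$)
$310 - 302 x = 310 - -47414 = 310 + 47414 = 47724$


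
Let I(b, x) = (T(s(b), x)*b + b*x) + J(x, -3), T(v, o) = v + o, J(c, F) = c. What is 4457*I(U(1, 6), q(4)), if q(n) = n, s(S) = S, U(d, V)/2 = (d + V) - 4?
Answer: 392216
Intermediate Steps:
U(d, V) = -8 + 2*V + 2*d (U(d, V) = 2*((d + V) - 4) = 2*((V + d) - 4) = 2*(-4 + V + d) = -8 + 2*V + 2*d)
T(v, o) = o + v
I(b, x) = x + b*x + b*(b + x) (I(b, x) = ((x + b)*b + b*x) + x = ((b + x)*b + b*x) + x = (b*(b + x) + b*x) + x = (b*x + b*(b + x)) + x = x + b*x + b*(b + x))
4457*I(U(1, 6), q(4)) = 4457*(4 + (-8 + 2*6 + 2*1)*4 + (-8 + 2*6 + 2*1)*((-8 + 2*6 + 2*1) + 4)) = 4457*(4 + (-8 + 12 + 2)*4 + (-8 + 12 + 2)*((-8 + 12 + 2) + 4)) = 4457*(4 + 6*4 + 6*(6 + 4)) = 4457*(4 + 24 + 6*10) = 4457*(4 + 24 + 60) = 4457*88 = 392216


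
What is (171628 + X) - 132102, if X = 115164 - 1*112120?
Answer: 42570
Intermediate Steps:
X = 3044 (X = 115164 - 112120 = 3044)
(171628 + X) - 132102 = (171628 + 3044) - 132102 = 174672 - 132102 = 42570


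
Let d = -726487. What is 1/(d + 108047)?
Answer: -1/618440 ≈ -1.6170e-6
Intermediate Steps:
1/(d + 108047) = 1/(-726487 + 108047) = 1/(-618440) = -1/618440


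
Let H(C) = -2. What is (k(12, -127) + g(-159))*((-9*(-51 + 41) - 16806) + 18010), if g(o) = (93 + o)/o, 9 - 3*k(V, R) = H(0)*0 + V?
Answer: -40114/53 ≈ -756.87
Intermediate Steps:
k(V, R) = 3 - V/3 (k(V, R) = 3 - (-2*0 + V)/3 = 3 - (0 + V)/3 = 3 - V/3)
g(o) = (93 + o)/o
(k(12, -127) + g(-159))*((-9*(-51 + 41) - 16806) + 18010) = ((3 - ⅓*12) + (93 - 159)/(-159))*((-9*(-51 + 41) - 16806) + 18010) = ((3 - 4) - 1/159*(-66))*((-9*(-10) - 16806) + 18010) = (-1 + 22/53)*((90 - 16806) + 18010) = -31*(-16716 + 18010)/53 = -31/53*1294 = -40114/53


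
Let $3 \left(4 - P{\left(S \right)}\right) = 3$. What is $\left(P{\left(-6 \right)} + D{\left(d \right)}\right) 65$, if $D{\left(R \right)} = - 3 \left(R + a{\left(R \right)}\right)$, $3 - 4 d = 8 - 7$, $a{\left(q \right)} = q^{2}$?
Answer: $\frac{195}{4} \approx 48.75$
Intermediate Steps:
$P{\left(S \right)} = 3$ ($P{\left(S \right)} = 4 - 1 = 3$)
$d = \frac{1}{2}$ ($d = \frac{3}{4} - \frac{8 - 7}{4} = \frac{3}{4} - \frac{1}{4} = \frac{1}{2} \approx 0.5$)
$D{\left(R \right)} = - 3 R - 3 R^{2}$ ($D{\left(R \right)} = - 3 \left(R + R^{2}\right) = - 3 R - 3 R^{2}$)
$\left(P{\left(-6 \right)} + D{\left(d \right)}\right) 65 = \left(3 + 3 \cdot \frac{1}{2} \left(-1 - \frac{1}{2}\right)\right) 65 = \left(3 + 3 \cdot \frac{1}{2} \left(- \frac{3}{2}\right)\right) 65 = \left(3 - \frac{9}{4}\right) 65 = \frac{3}{4} \cdot 65 = \frac{195}{4}$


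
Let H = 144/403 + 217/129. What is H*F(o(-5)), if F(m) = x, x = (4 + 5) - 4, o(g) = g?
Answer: 530135/51987 ≈ 10.197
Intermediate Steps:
x = 5 (x = 9 - 4 = 5)
F(m) = 5
H = 106027/51987 (H = 144*(1/403) + 217*(1/129) = 144/403 + 217/129 = 106027/51987 ≈ 2.0395)
H*F(o(-5)) = (106027/51987)*5 = 530135/51987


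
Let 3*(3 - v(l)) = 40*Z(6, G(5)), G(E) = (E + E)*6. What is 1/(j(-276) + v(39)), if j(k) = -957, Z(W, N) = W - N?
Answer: -1/234 ≈ -0.0042735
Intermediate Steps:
G(E) = 12*E (G(E) = (2*E)*6 = 12*E)
v(l) = 723 (v(l) = 3 - 40*(6 - 12*5)/3 = 3 - 40*(6 - 1*60)/3 = 3 - 40*(6 - 60)/3 = 3 - 40*(-54)/3 = 3 - 1/3*(-2160) = 3 + 720 = 723)
1/(j(-276) + v(39)) = 1/(-957 + 723) = 1/(-234) = -1/234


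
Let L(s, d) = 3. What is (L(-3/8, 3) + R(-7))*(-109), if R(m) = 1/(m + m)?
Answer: -4469/14 ≈ -319.21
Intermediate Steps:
R(m) = 1/(2*m)
(L(-3/8, 3) + R(-7))*(-109) = (3 + (½)/(-7))*(-109) = (3 + (½)*(-⅐))*(-109) = (3 - 1/14)*(-109) = (41/14)*(-109) = -4469/14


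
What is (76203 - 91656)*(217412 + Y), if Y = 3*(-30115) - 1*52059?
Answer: -1159098624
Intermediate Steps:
Y = -142404 (Y = -90345 - 52059 = -142404)
(76203 - 91656)*(217412 + Y) = (76203 - 91656)*(217412 - 142404) = -15453*75008 = -1159098624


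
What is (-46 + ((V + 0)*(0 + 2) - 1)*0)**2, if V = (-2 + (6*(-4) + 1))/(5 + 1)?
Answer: 2116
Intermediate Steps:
V = -25/6 (V = (-2 + (-24 + 1))/6 = (-2 - 23)*(1/6) = -25*1/6 = -25/6 ≈ -4.1667)
(-46 + ((V + 0)*(0 + 2) - 1)*0)**2 = (-46 + ((-25/6 + 0)*(0 + 2) - 1)*0)**2 = (-46 + (-25/6*2 - 1)*0)**2 = (-46 + (-25/3 - 1)*0)**2 = (-46 - 28/3*0)**2 = (-46 + 0)**2 = (-46)**2 = 2116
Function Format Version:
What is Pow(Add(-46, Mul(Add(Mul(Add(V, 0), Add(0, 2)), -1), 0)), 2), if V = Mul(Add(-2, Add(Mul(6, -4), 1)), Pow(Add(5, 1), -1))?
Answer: 2116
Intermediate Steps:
V = Rational(-25, 6) (V = Mul(Add(-2, Add(-24, 1)), Pow(6, -1)) = Mul(Add(-2, -23), Rational(1, 6)) = Mul(-25, Rational(1, 6)) = Rational(-25, 6) ≈ -4.1667)
Pow(Add(-46, Mul(Add(Mul(Add(V, 0), Add(0, 2)), -1), 0)), 2) = Pow(Add(-46, Mul(Add(Mul(Add(Rational(-25, 6), 0), Add(0, 2)), -1), 0)), 2) = Pow(Add(-46, Mul(Add(Mul(Rational(-25, 6), 2), -1), 0)), 2) = Pow(Add(-46, Mul(Add(Rational(-25, 3), -1), 0)), 2) = Pow(Add(-46, Mul(Rational(-28, 3), 0)), 2) = Pow(Add(-46, 0), 2) = Pow(-46, 2) = 2116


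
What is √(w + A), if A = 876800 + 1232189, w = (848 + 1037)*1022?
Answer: √4035459 ≈ 2008.8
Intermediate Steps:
w = 1926470 (w = 1885*1022 = 1926470)
A = 2108989
√(w + A) = √(1926470 + 2108989) = √4035459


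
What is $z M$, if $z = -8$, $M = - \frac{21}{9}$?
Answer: $\frac{56}{3} \approx 18.667$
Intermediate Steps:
$M = - \frac{7}{3}$ ($M = \left(-21\right) \frac{1}{9} = - \frac{7}{3} \approx -2.3333$)
$z M = \left(-8\right) \left(- \frac{7}{3}\right) = \frac{56}{3}$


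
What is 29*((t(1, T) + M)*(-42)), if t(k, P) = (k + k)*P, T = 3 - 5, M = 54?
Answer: -60900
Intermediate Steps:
T = -2
t(k, P) = 2*P*k (t(k, P) = (2*k)*P = 2*P*k)
29*((t(1, T) + M)*(-42)) = 29*((2*(-2)*1 + 54)*(-42)) = 29*((-4 + 54)*(-42)) = 29*(50*(-42)) = 29*(-2100) = -60900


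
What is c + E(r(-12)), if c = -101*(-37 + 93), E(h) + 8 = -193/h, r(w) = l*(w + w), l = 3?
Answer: -407615/72 ≈ -5661.3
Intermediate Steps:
r(w) = 6*w (r(w) = 3*(w + w) = 3*(2*w) = 6*w)
E(h) = -8 - 193/h
c = -5656 (c = -101*56 = -5656)
c + E(r(-12)) = -5656 + (-8 - 193/(6*(-12))) = -5656 + (-8 - 193/(-72)) = -5656 + (-8 - 193*(-1/72)) = -5656 + (-8 + 193/72) = -5656 - 383/72 = -407615/72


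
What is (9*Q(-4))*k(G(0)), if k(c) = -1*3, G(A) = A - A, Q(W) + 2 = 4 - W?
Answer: -162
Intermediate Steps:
Q(W) = 2 - W (Q(W) = -2 + (4 - W) = 2 - W)
G(A) = 0
k(c) = -3
(9*Q(-4))*k(G(0)) = (9*(2 - 1*(-4)))*(-3) = (9*(2 + 4))*(-3) = (9*6)*(-3) = 54*(-3) = -162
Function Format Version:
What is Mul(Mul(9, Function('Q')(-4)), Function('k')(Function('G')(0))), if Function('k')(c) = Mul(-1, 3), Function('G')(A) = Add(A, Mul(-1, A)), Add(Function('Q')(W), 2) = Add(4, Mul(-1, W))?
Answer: -162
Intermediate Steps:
Function('Q')(W) = Add(2, Mul(-1, W)) (Function('Q')(W) = Add(-2, Add(4, Mul(-1, W))) = Add(2, Mul(-1, W)))
Function('G')(A) = 0
Function('k')(c) = -3
Mul(Mul(9, Function('Q')(-4)), Function('k')(Function('G')(0))) = Mul(Mul(9, Add(2, Mul(-1, -4))), -3) = Mul(Mul(9, Add(2, 4)), -3) = Mul(Mul(9, 6), -3) = Mul(54, -3) = -162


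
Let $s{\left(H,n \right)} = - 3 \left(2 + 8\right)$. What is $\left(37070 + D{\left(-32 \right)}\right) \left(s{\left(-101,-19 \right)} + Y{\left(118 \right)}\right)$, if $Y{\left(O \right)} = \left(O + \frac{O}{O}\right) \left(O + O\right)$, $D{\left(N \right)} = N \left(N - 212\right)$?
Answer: $1259007412$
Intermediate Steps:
$D{\left(N \right)} = N \left(-212 + N\right)$
$s{\left(H,n \right)} = -30$ ($s{\left(H,n \right)} = \left(-3\right) 10 = -30$)
$Y{\left(O \right)} = 2 O \left(1 + O\right)$ ($Y{\left(O \right)} = \left(O + 1\right) 2 O = \left(1 + O\right) 2 O = 2 O \left(1 + O\right)$)
$\left(37070 + D{\left(-32 \right)}\right) \left(s{\left(-101,-19 \right)} + Y{\left(118 \right)}\right) = \left(37070 - 32 \left(-212 - 32\right)\right) \left(-30 + 2 \cdot 118 \left(1 + 118\right)\right) = \left(37070 - -7808\right) \left(-30 + 2 \cdot 118 \cdot 119\right) = \left(37070 + 7808\right) \left(-30 + 28084\right) = 44878 \cdot 28054 = 1259007412$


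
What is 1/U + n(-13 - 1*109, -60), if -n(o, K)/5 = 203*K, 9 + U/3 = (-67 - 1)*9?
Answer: 113456699/1863 ≈ 60900.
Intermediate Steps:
U = -1863 (U = -27 + 3*((-67 - 1)*9) = -27 + 3*(-68*9) = -27 + 3*(-612) = -27 - 1836 = -1863)
n(o, K) = -1015*K
1/U + n(-13 - 1*109, -60) = 1/(-1863) - 1015*(-60) = -1/1863 + 60900 = 113456699/1863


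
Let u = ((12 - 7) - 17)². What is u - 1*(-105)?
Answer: 249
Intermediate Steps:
u = 144 (u = (5 - 17)² = (-12)² = 144)
u - 1*(-105) = 144 - 1*(-105) = 144 + 105 = 249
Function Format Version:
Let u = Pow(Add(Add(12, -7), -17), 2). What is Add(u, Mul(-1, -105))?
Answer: 249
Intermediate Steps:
u = 144 (u = Pow(Add(5, -17), 2) = Pow(-12, 2) = 144)
Add(u, Mul(-1, -105)) = Add(144, Mul(-1, -105)) = Add(144, 105) = 249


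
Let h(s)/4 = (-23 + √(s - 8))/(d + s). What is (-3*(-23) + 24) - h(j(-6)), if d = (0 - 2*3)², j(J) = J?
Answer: 1441/15 - 2*I*√14/15 ≈ 96.067 - 0.49889*I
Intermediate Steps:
d = 36 (d = (0 - 6)² = (-6)² = 36)
h(s) = 4*(-23 + √(-8 + s))/(36 + s) (h(s) = 4*((-23 + √(s - 8))/(36 + s)) = 4*((-23 + √(-8 + s))/(36 + s)) = 4*(-23 + √(-8 + s))/(36 + s))
(-3*(-23) + 24) - h(j(-6)) = (-3*(-23) + 24) - 4*(-23 + √(-8 - 6))/(36 - 6) = (69 + 24) - 4*(-23 + √(-14))/30 = 93 - 4*(-23 + I*√14)/30 = 93 - (-46/15 + 2*I*√14/15) = 93 + (46/15 - 2*I*√14/15) = 1441/15 - 2*I*√14/15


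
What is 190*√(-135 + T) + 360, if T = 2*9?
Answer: 360 + 570*I*√13 ≈ 360.0 + 2055.2*I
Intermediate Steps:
T = 18
190*√(-135 + T) + 360 = 190*√(-135 + 18) + 360 = 190*√(-117) + 360 = 190*(3*I*√13) + 360 = 570*I*√13 + 360 = 360 + 570*I*√13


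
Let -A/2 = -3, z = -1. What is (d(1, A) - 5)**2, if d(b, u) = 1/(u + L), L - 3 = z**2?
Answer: 2401/100 ≈ 24.010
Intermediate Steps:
L = 4 (L = 3 + (-1)**2 = 3 + 1 = 4)
A = 6 (A = -2*(-3) = 6)
d(b, u) = 1/(4 + u) (d(b, u) = 1/(u + 4) = 1/(4 + u))
(d(1, A) - 5)**2 = (1/(4 + 6) - 5)**2 = (1/10 - 5)**2 = (-49/10)**2 = 2401/100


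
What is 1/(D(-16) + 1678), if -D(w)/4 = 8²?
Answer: 1/1422 ≈ 0.00070324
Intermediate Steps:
D(w) = -256 (D(w) = -4*8² = -4*64 = -256)
1/(D(-16) + 1678) = 1/(-256 + 1678) = 1/1422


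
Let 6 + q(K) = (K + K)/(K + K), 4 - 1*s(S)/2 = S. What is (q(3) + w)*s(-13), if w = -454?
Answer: -15606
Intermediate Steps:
s(S) = 8 - 2*S
q(K) = -5 (q(K) = -6 + (K + K)/(K + K) = -6 + (2*K)/((2*K)) = -6 + (2*K)*(1/(2*K)) = -6 + 1 = -5)
(q(3) + w)*s(-13) = (-5 - 454)*(8 - 2*(-13)) = -459*(8 + 26) = -459*34 = -15606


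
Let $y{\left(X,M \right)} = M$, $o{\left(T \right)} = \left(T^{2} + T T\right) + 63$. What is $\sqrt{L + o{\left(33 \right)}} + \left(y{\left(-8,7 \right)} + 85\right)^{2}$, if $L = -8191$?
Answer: $8464 + 5 i \sqrt{238} \approx 8464.0 + 77.136 i$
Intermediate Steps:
$o{\left(T \right)} = 63 + 2 T^{2}$ ($o{\left(T \right)} = \left(T^{2} + T^{2}\right) + 63 = 2 T^{2} + 63 = 63 + 2 T^{2}$)
$\sqrt{L + o{\left(33 \right)}} + \left(y{\left(-8,7 \right)} + 85\right)^{2} = \sqrt{-8191 + \left(63 + 2 \cdot 33^{2}\right)} + \left(7 + 85\right)^{2} = \sqrt{-8191 + \left(63 + 2 \cdot 1089\right)} + 92^{2} = \sqrt{-8191 + \left(63 + 2178\right)} + 8464 = \sqrt{-8191 + 2241} + 8464 = \sqrt{-5950} + 8464 = 5 i \sqrt{238} + 8464 = 8464 + 5 i \sqrt{238}$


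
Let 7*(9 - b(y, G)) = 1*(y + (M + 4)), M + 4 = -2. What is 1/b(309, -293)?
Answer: -7/244 ≈ -0.028689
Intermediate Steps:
M = -6 (M = -4 - 2 = -6)
b(y, G) = 65/7 - y/7 (b(y, G) = 9 - (y + (-6 + 4))/7 = 9 - (y - 2)/7 = 9 - (-2 + y)/7 = 9 + (2/7 - y/7) = 65/7 - y/7)
1/b(309, -293) = 1/(65/7 - 1/7*309) = 1/(65/7 - 309/7) = 1/(-244/7) = -7/244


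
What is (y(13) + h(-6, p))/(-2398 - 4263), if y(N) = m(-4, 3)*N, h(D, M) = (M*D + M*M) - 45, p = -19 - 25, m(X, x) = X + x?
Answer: -2142/6661 ≈ -0.32157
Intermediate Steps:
p = -44
h(D, M) = -45 + M² + D*M (h(D, M) = (D*M + M²) - 45 = (M² + D*M) - 45 = -45 + M² + D*M)
y(N) = -N (y(N) = (-4 + 3)*N = -N)
(y(13) + h(-6, p))/(-2398 - 4263) = (-1*13 + (-45 + (-44)² - 6*(-44)))/(-2398 - 4263) = (-13 + (-45 + 1936 + 264))/(-6661) = (-13 + 2155)*(-1/6661) = 2142*(-1/6661) = -2142/6661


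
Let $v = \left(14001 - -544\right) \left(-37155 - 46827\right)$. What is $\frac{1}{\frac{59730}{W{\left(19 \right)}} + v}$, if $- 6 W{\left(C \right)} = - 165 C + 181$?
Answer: $- \frac{1477}{1804182187440} \approx -8.1865 \cdot 10^{-10}$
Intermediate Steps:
$W{\left(C \right)} = - \frac{181}{6} + \frac{55 C}{2}$ ($W{\left(C \right)} = - \frac{- 165 C + 181}{6} = - \frac{181 - 165 C}{6} = - \frac{181}{6} + \frac{55 C}{2}$)
$v = -1221518190$ ($v = \left(14001 + 544\right) \left(-83982\right) = 14545 \left(-83982\right) = -1221518190$)
$\frac{1}{\frac{59730}{W{\left(19 \right)}} + v} = \frac{1}{\frac{59730}{- \frac{181}{6} + \frac{55}{2} \cdot 19} - 1221518190} = \frac{1}{\frac{59730}{- \frac{181}{6} + \frac{1045}{2}} - 1221518190} = \frac{1}{\frac{59730}{\frac{1477}{3}} - 1221518190} = \frac{1}{59730 \cdot \frac{3}{1477} - 1221518190} = \frac{1}{\frac{179190}{1477} - 1221518190} = \frac{1}{- \frac{1804182187440}{1477}} = - \frac{1477}{1804182187440}$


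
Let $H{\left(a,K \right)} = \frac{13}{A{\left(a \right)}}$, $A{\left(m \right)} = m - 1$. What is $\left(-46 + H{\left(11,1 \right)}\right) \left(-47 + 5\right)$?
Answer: $\frac{9387}{5} \approx 1877.4$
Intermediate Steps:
$A{\left(m \right)} = -1 + m$ ($A{\left(m \right)} = m - 1 = -1 + m$)
$H{\left(a,K \right)} = \frac{13}{-1 + a}$
$\left(-46 + H{\left(11,1 \right)}\right) \left(-47 + 5\right) = \left(-46 + \frac{13}{-1 + 11}\right) \left(-47 + 5\right) = \left(-46 + \frac{13}{10}\right) \left(-42\right) = \left(- \frac{447}{10}\right) \left(-42\right) = \frac{9387}{5}$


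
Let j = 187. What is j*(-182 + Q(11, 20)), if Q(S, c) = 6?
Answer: -32912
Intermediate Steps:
j*(-182 + Q(11, 20)) = 187*(-182 + 6) = 187*(-176) = -32912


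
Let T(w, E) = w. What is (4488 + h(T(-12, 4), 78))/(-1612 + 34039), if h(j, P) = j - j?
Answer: 1496/10809 ≈ 0.13840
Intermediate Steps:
h(j, P) = 0
(4488 + h(T(-12, 4), 78))/(-1612 + 34039) = (4488 + 0)/(-1612 + 34039) = 4488/32427 = 4488*(1/32427) = 1496/10809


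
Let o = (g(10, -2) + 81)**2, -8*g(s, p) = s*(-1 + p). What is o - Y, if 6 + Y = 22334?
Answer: -242327/16 ≈ -15145.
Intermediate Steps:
g(s, p) = -s*(-1 + p)/8
o = 114921/16 (o = ((1/8)*10*(1 - 1*(-2)) + 81)**2 = ((1/8)*10*(1 + 2) + 81)**2 = ((1/8)*10*3 + 81)**2 = (15/4 + 81)**2 = (339/4)**2 = 114921/16 ≈ 7182.6)
Y = 22328 (Y = -6 + 22334 = 22328)
o - Y = 114921/16 - 1*22328 = 114921/16 - 22328 = -242327/16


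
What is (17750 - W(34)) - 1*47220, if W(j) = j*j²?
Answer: -68774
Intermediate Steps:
W(j) = j³
(17750 - W(34)) - 1*47220 = (17750 - 1*34³) - 1*47220 = (17750 - 1*39304) - 47220 = (17750 - 39304) - 47220 = -21554 - 47220 = -68774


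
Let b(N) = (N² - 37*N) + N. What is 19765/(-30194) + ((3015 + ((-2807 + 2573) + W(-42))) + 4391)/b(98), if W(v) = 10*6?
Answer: 792507/1479506 ≈ 0.53566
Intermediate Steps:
b(N) = N² - 36*N
W(v) = 60
19765/(-30194) + ((3015 + ((-2807 + 2573) + W(-42))) + 4391)/b(98) = 19765/(-30194) + ((3015 + ((-2807 + 2573) + 60)) + 4391)/((98*(-36 + 98))) = 19765*(-1/30194) + ((3015 + (-234 + 60)) + 4391)/((98*62)) = -19765/30194 + ((3015 - 174) + 4391)/6076 = -19765/30194 + (2841 + 4391)*(1/6076) = -19765/30194 + 7232*(1/6076) = -19765/30194 + 1808/1519 = 792507/1479506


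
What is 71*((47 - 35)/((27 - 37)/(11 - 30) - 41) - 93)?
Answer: -5093895/769 ≈ -6624.0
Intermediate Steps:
71*((47 - 35)/((27 - 37)/(11 - 30) - 41) - 93) = 71*(12/(-10/(-19) - 41) - 93) = 71*(12/(-10*(-1/19) - 41) - 93) = 71*(12/(10/19 - 41) - 93) = 71*(12/(-769/19) - 93) = 71*(12*(-19/769) - 93) = 71*(-228/769 - 93) = 71*(-71745/769) = -5093895/769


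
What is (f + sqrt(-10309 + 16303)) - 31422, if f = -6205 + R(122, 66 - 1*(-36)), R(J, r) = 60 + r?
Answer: -37465 + 9*sqrt(74) ≈ -37388.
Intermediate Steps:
f = -6043 (f = -6205 + (60 + (66 - 1*(-36))) = -6205 + (60 + (66 + 36)) = -6205 + (60 + 102) = -6205 + 162 = -6043)
(f + sqrt(-10309 + 16303)) - 31422 = (-6043 + sqrt(-10309 + 16303)) - 31422 = (-6043 + sqrt(5994)) - 31422 = (-6043 + 9*sqrt(74)) - 31422 = -37465 + 9*sqrt(74)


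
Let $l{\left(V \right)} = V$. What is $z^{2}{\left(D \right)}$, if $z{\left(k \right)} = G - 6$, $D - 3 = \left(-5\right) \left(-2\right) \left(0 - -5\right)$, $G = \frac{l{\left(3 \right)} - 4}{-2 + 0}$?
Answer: $\frac{121}{4} \approx 30.25$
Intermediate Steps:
$G = \frac{1}{2}$ ($G = \frac{3 - 4}{-2 + 0} = - \frac{1}{-2} = \left(-1\right) \left(- \frac{1}{2}\right) = \frac{1}{2} \approx 0.5$)
$D = 53$ ($D = 3 + \left(-5\right) \left(-2\right) \left(0 - -5\right) = 3 + 10 \left(0 + 5\right) = 3 + 10 \cdot 5 = 3 + 50 = 53$)
$z{\left(k \right)} = - \frac{11}{2}$ ($z{\left(k \right)} = \frac{1}{2} - 6 = - \frac{11}{2}$)
$z^{2}{\left(D \right)} = \left(- \frac{11}{2}\right)^{2} = \frac{121}{4}$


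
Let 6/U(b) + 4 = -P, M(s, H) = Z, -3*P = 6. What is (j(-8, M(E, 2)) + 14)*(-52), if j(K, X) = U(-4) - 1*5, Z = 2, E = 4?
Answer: -312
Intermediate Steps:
P = -2 (P = -⅓*6 = -2)
M(s, H) = 2
U(b) = -3 (U(b) = 6/(-4 - 1*(-2)) = 6/(-4 + 2) = 6/(-2) = 6*(-½) = -3)
j(K, X) = -8 (j(K, X) = -3 - 1*5 = -3 - 5 = -8)
(j(-8, M(E, 2)) + 14)*(-52) = (-8 + 14)*(-52) = 6*(-52) = -312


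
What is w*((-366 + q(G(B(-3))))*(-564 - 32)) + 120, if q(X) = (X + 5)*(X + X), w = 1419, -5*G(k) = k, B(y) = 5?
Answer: 316300896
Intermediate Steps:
G(k) = -k/5
q(X) = 2*X*(5 + X) (q(X) = (5 + X)*(2*X) = 2*X*(5 + X))
w*((-366 + q(G(B(-3))))*(-564 - 32)) + 120 = 1419*((-366 + 2*(-1/5*5)*(5 - 1/5*5))*(-564 - 32)) + 120 = 1419*((-366 + 2*(-1)*(5 - 1))*(-596)) + 120 = 1419*((-366 + 2*(-1)*4)*(-596)) + 120 = 1419*((-366 - 8)*(-596)) + 120 = 1419*(-374*(-596)) + 120 = 1419*222904 + 120 = 316300776 + 120 = 316300896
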